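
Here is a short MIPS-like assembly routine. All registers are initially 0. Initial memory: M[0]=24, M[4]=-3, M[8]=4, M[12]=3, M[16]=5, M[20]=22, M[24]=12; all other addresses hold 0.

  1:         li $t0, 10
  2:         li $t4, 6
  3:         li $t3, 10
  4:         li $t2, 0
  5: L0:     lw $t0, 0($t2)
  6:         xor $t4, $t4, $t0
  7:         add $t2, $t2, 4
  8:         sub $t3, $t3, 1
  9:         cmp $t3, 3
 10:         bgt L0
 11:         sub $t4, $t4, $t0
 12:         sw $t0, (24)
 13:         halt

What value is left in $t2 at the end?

after li $t0, 10: $t0=10
after li $t4, 6: $t4=6
after li $t3, 10: $t3=10
after li $t2, 0: $t2=0
after lw $t0, 0($t2): $t0=M[0]=24
after xor $t4, $t4, $t0: $t4=6^24=30
after add $t2, $t2, 4: $t2=0+4=4
after sub $t3, $t3, 1: $t3=10-1=9
cmp $t3, 3  (cmp 9,3)
bgt L0: taken
after lw $t0, 0($t2): $t0=M[4]=-3
after xor $t4, $t4, $t0: $t4=30^(-3)=-29
after add $t2, $t2, 4: $t2=4+4=8
after sub $t3, $t3, 1: $t3=9-1=8
cmp $t3, 3  (cmp 8,3)
bgt L0: taken
after lw $t0, 0($t2): $t0=M[8]=4
after xor $t4, $t4, $t0: $t4=(-29)^4=-25
after add $t2, $t2, 4: $t2=8+4=12
after sub $t3, $t3, 1: $t3=8-1=7
cmp $t3, 3  (cmp 7,3)
bgt L0: taken
after lw $t0, 0($t2): $t0=M[12]=3
after xor $t4, $t4, $t0: $t4=(-25)^3=-28
after add $t2, $t2, 4: $t2=12+4=16
after sub $t3, $t3, 1: $t3=7-1=6
cmp $t3, 3  (cmp 6,3)
bgt L0: taken
after lw $t0, 0($t2): $t0=M[16]=5
after xor $t4, $t4, $t0: $t4=(-28)^5=-31
after add $t2, $t2, 4: $t2=16+4=20
after sub $t3, $t3, 1: $t3=6-1=5
cmp $t3, 3  (cmp 5,3)
bgt L0: taken
after lw $t0, 0($t2): $t0=M[20]=22
after xor $t4, $t4, $t0: $t4=(-31)^22=-9
after add $t2, $t2, 4: $t2=20+4=24
after sub $t3, $t3, 1: $t3=5-1=4
cmp $t3, 3  (cmp 4,3)
bgt L0: taken
after lw $t0, 0($t2): $t0=M[24]=12
after xor $t4, $t4, $t0: $t4=(-9)^12=-5
after add $t2, $t2, 4: $t2=24+4=28
after sub $t3, $t3, 1: $t3=4-1=3
cmp $t3, 3  (cmp 3,3)
bgt L0: not taken
after sub $t4, $t4, $t0: $t4=(-5)-12=-17
sw $t0, (24) → M[24]=12
halt.

28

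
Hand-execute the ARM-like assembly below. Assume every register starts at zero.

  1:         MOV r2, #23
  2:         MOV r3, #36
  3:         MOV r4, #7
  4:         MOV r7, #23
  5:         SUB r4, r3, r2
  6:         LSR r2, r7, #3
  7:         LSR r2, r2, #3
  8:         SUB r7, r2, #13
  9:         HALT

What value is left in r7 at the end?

MOV r2, #23 → r2=23
MOV r3, #36 → r3=36
MOV r4, #7 → r4=7
MOV r7, #23 → r7=23
SUB r4, r3, r2 → r4=36-23=13
LSR r2, r7, #3 → r2=23>>3=2
LSR r2, r2, #3 → r2=2>>3=0
SUB r7, r2, #13 → r7=0-13=-13
halt.

-13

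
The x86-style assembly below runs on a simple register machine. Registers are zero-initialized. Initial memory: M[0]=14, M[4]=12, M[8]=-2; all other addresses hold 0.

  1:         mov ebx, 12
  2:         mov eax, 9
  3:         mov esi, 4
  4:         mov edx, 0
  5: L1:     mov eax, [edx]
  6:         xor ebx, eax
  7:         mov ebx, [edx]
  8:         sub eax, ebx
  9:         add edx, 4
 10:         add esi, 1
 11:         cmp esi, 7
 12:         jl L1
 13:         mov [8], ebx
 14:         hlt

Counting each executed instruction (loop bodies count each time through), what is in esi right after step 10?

5

after mov ebx, 12: ebx=12
after mov eax, 9: eax=9
after mov esi, 4: esi=4
after mov edx, 0: edx=0
after mov eax, [edx]: eax=M[0]=14
after xor ebx, eax: ebx=12^14=2
after mov ebx, [edx]: ebx=M[0]=14
after sub eax, ebx: eax=14-14=0
after add edx, 4: edx=0+4=4
after add esi, 1: esi=4+1=5
After step 10: esi = 5.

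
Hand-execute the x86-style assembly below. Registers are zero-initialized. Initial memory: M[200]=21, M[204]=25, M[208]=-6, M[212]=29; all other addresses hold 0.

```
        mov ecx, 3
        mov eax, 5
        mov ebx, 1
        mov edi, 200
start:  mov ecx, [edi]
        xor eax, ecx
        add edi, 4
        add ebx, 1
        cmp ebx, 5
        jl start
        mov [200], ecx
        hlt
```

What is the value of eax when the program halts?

-18

mov ecx, 3 → ecx=3
mov eax, 5 → eax=5
mov ebx, 1 → ebx=1
mov edi, 200 → edi=200
mov ecx, [edi] → ecx=M[200]=21
xor eax, ecx → eax=5^21=16
add edi, 4 → edi=200+4=204
add ebx, 1 → ebx=1+1=2
cmp ebx, 5  (cmp 2,5)
jl start: taken
mov ecx, [edi] → ecx=M[204]=25
xor eax, ecx → eax=16^25=9
add edi, 4 → edi=204+4=208
add ebx, 1 → ebx=2+1=3
cmp ebx, 5  (cmp 3,5)
jl start: taken
mov ecx, [edi] → ecx=M[208]=-6
xor eax, ecx → eax=9^(-6)=-13
add edi, 4 → edi=208+4=212
add ebx, 1 → ebx=3+1=4
cmp ebx, 5  (cmp 4,5)
jl start: taken
mov ecx, [edi] → ecx=M[212]=29
xor eax, ecx → eax=(-13)^29=-18
add edi, 4 → edi=212+4=216
add ebx, 1 → ebx=4+1=5
cmp ebx, 5  (cmp 5,5)
jl start: not taken
mov [200], ecx → M[200]=29
halt.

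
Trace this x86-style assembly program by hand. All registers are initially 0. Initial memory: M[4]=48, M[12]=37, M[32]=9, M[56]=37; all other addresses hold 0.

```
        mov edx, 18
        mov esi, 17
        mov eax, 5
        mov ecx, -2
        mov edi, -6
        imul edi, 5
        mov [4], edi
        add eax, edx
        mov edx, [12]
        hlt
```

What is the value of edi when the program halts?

-30

edx=18
esi=17
eax=5
ecx=-2
edi=-6
edi=(-6)*5=-30
mov [4], edi → M[4]=-30
eax=5+18=23
edx=M[12]=37
halt.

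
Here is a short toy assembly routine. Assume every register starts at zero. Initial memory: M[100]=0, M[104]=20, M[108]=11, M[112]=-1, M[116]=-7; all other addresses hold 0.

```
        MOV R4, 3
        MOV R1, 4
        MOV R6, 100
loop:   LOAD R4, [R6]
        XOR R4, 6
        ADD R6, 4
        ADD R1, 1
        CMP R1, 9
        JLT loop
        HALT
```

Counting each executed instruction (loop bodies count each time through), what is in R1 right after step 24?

7

R4=3
R1=4
R6=100
R4=M[100]=0
R4=0^6=6
R6=100+4=104
R1=4+1=5
CMP R1, 9  (cmp 5,9)
JLT loop: taken
R4=M[104]=20
R4=20^6=18
R6=104+4=108
R1=5+1=6
CMP R1, 9  (cmp 6,9)
JLT loop: taken
R4=M[108]=11
R4=11^6=13
R6=108+4=112
R1=6+1=7
CMP R1, 9  (cmp 7,9)
JLT loop: taken
R4=M[112]=-1
R4=(-1)^6=-7
R6=112+4=116
After step 24: R1 = 7.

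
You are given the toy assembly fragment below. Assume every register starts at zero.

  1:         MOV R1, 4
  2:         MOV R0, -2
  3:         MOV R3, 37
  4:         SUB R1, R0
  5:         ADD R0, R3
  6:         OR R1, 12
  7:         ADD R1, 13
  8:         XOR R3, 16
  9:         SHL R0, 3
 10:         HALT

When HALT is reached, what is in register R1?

R1=4
R0=-2
R3=37
R1=4-(-2)=6
R0=(-2)+37=35
R1=6|12=14
R1=14+13=27
R3=37^16=53
R0=35<<3=280
halt.

27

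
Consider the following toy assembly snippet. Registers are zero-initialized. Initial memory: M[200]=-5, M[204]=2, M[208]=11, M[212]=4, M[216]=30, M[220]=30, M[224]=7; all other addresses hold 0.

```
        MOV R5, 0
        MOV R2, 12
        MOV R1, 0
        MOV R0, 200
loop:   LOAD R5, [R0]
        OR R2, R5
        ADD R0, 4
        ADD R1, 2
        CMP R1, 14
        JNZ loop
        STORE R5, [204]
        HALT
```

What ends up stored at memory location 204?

R5=0
R2=12
R1=0
R0=200
R5=M[200]=-5
R2=12|(-5)=-1
R0=200+4=204
R1=0+2=2
CMP R1, 14  (cmp 2,14)
JNZ loop: taken
R5=M[204]=2
R2=(-1)|2=-1
R0=204+4=208
R1=2+2=4
CMP R1, 14  (cmp 4,14)
JNZ loop: taken
R5=M[208]=11
R2=(-1)|11=-1
R0=208+4=212
R1=4+2=6
CMP R1, 14  (cmp 6,14)
JNZ loop: taken
R5=M[212]=4
R2=(-1)|4=-1
R0=212+4=216
R1=6+2=8
CMP R1, 14  (cmp 8,14)
JNZ loop: taken
R5=M[216]=30
R2=(-1)|30=-1
R0=216+4=220
R1=8+2=10
CMP R1, 14  (cmp 10,14)
JNZ loop: taken
R5=M[220]=30
R2=(-1)|30=-1
R0=220+4=224
R1=10+2=12
CMP R1, 14  (cmp 12,14)
JNZ loop: taken
R5=M[224]=7
R2=(-1)|7=-1
R0=224+4=228
R1=12+2=14
CMP R1, 14  (cmp 14,14)
JNZ loop: not taken
STORE R5, [204] → M[204]=7
halt.

7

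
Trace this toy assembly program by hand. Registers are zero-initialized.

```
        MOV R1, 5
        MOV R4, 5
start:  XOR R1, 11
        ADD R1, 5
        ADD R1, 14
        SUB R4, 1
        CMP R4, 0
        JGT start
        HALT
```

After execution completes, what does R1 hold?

R1=5
R4=5
R1=5^11=14
R1=14+5=19
R1=19+14=33
R4=5-1=4
CMP R4, 0  (cmp 4,0)
JGT start: taken
R1=33^11=42
R1=42+5=47
R1=47+14=61
R4=4-1=3
CMP R4, 0  (cmp 3,0)
JGT start: taken
R1=61^11=54
R1=54+5=59
R1=59+14=73
R4=3-1=2
CMP R4, 0  (cmp 2,0)
JGT start: taken
R1=73^11=66
R1=66+5=71
R1=71+14=85
R4=2-1=1
CMP R4, 0  (cmp 1,0)
JGT start: taken
R1=85^11=94
R1=94+5=99
R1=99+14=113
R4=1-1=0
CMP R4, 0  (cmp 0,0)
JGT start: not taken
halt.

113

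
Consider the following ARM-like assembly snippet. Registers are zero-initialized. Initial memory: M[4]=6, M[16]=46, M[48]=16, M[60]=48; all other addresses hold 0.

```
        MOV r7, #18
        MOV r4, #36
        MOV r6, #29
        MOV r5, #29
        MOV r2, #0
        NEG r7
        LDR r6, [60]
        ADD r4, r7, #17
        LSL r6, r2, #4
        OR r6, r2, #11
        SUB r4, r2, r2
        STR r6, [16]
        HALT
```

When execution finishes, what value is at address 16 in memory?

11

MOV r7, #18 → r7=18
MOV r4, #36 → r4=36
MOV r6, #29 → r6=29
MOV r5, #29 → r5=29
MOV r2, #0 → r2=0
NEG r7 → r7=-(18)=-18
LDR r6, [60] → r6=M[60]=48
ADD r4, r7, #17 → r4=(-18)+17=-1
LSL r6, r2, #4 → r6=0<<4=0
OR r6, r2, #11 → r6=0|11=11
SUB r4, r2, r2 → r4=0-0=0
STR r6, [16] → M[16]=11
halt.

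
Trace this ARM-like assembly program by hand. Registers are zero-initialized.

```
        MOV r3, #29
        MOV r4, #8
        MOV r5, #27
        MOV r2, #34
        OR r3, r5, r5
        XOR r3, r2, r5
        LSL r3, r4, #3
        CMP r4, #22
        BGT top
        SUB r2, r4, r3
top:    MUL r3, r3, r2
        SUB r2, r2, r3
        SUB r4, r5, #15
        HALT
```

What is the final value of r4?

MOV r3, #29 → r3=29
MOV r4, #8 → r4=8
MOV r5, #27 → r5=27
MOV r2, #34 → r2=34
OR r3, r5, r5 → r3=27|27=27
XOR r3, r2, r5 → r3=34^27=57
LSL r3, r4, #3 → r3=8<<3=64
CMP r4, #22  (cmp 8,22)
BGT top: not taken
SUB r2, r4, r3 → r2=8-64=-56
MUL r3, r3, r2 → r3=64*(-56)=-3584
SUB r2, r2, r3 → r2=(-56)-(-3584)=3528
SUB r4, r5, #15 → r4=27-15=12
halt.

12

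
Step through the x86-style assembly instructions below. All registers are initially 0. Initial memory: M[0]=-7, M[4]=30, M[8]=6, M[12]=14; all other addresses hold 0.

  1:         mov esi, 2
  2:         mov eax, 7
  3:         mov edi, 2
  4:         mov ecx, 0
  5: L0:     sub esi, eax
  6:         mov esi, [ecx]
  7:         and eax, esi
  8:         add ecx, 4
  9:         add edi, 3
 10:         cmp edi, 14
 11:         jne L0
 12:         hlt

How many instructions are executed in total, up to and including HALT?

33

mov esi, 2 → esi=2
mov eax, 7 → eax=7
mov edi, 2 → edi=2
mov ecx, 0 → ecx=0
sub esi, eax → esi=2-7=-5
mov esi, [ecx] → esi=M[0]=-7
and eax, esi → eax=7&(-7)=1
add ecx, 4 → ecx=0+4=4
add edi, 3 → edi=2+3=5
cmp edi, 14  (cmp 5,14)
jne L0: taken
sub esi, eax → esi=(-7)-1=-8
mov esi, [ecx] → esi=M[4]=30
and eax, esi → eax=1&30=0
add ecx, 4 → ecx=4+4=8
add edi, 3 → edi=5+3=8
cmp edi, 14  (cmp 8,14)
jne L0: taken
sub esi, eax → esi=30-0=30
mov esi, [ecx] → esi=M[8]=6
and eax, esi → eax=0&6=0
add ecx, 4 → ecx=8+4=12
add edi, 3 → edi=8+3=11
cmp edi, 14  (cmp 11,14)
jne L0: taken
sub esi, eax → esi=6-0=6
mov esi, [ecx] → esi=M[12]=14
and eax, esi → eax=0&14=0
add ecx, 4 → ecx=12+4=16
add edi, 3 → edi=11+3=14
cmp edi, 14  (cmp 14,14)
jne L0: not taken
halt.
Total executed instructions: 33.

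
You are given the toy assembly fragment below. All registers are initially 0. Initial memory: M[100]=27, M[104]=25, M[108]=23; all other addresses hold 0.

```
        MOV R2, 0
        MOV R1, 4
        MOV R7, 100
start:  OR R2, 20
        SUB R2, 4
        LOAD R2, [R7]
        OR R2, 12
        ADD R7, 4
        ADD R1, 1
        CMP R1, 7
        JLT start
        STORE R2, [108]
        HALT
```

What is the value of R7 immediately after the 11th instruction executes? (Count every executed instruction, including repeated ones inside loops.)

104

R2=0
R1=4
R7=100
R2=0|20=20
R2=20-4=16
R2=M[100]=27
R2=27|12=31
R7=100+4=104
R1=4+1=5
CMP R1, 7  (cmp 5,7)
JLT start: taken
After step 11: R7 = 104.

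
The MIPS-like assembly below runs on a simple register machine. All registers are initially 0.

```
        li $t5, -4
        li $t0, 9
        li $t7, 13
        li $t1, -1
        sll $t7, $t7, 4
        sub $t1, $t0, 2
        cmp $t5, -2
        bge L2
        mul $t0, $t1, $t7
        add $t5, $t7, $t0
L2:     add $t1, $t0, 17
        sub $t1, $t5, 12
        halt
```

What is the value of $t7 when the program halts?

li $t5, -4 → $t5=-4
li $t0, 9 → $t0=9
li $t7, 13 → $t7=13
li $t1, -1 → $t1=-1
sll $t7, $t7, 4 → $t7=13<<4=208
sub $t1, $t0, 2 → $t1=9-2=7
cmp $t5, -2  (cmp -4,-2)
bge L2: not taken
mul $t0, $t1, $t7 → $t0=7*208=1456
add $t5, $t7, $t0 → $t5=208+1456=1664
add $t1, $t0, 17 → $t1=1456+17=1473
sub $t1, $t5, 12 → $t1=1664-12=1652
halt.

208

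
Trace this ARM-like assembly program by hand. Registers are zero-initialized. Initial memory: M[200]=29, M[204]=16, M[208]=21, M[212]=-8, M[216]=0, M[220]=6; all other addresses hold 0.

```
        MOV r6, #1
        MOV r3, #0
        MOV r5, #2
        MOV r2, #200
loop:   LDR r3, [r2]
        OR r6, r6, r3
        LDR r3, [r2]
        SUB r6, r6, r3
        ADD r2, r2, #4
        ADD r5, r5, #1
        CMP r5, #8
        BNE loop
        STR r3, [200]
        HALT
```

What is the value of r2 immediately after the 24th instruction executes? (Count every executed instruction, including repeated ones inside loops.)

208

r6=1
r3=0
r5=2
r2=200
r3=M[200]=29
r6=1|29=29
r3=M[200]=29
r6=29-29=0
r2=200+4=204
r5=2+1=3
CMP r5, #8  (cmp 3,8)
BNE loop: taken
r3=M[204]=16
r6=0|16=16
r3=M[204]=16
r6=16-16=0
r2=204+4=208
r5=3+1=4
CMP r5, #8  (cmp 4,8)
BNE loop: taken
r3=M[208]=21
r6=0|21=21
r3=M[208]=21
r6=21-21=0
After step 24: r2 = 208.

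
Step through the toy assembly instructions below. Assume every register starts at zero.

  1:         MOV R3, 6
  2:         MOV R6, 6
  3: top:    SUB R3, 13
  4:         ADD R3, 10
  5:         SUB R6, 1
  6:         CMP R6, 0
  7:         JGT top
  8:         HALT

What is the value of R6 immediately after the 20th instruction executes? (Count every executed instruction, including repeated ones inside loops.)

after MOV R3, 6: R3=6
after MOV R6, 6: R6=6
after SUB R3, 13: R3=6-13=-7
after ADD R3, 10: R3=(-7)+10=3
after SUB R6, 1: R6=6-1=5
CMP R6, 0  (cmp 5,0)
JGT top: taken
after SUB R3, 13: R3=3-13=-10
after ADD R3, 10: R3=(-10)+10=0
after SUB R6, 1: R6=5-1=4
CMP R6, 0  (cmp 4,0)
JGT top: taken
after SUB R3, 13: R3=0-13=-13
after ADD R3, 10: R3=(-13)+10=-3
after SUB R6, 1: R6=4-1=3
CMP R6, 0  (cmp 3,0)
JGT top: taken
after SUB R3, 13: R3=(-3)-13=-16
after ADD R3, 10: R3=(-16)+10=-6
after SUB R6, 1: R6=3-1=2
After step 20: R6 = 2.

2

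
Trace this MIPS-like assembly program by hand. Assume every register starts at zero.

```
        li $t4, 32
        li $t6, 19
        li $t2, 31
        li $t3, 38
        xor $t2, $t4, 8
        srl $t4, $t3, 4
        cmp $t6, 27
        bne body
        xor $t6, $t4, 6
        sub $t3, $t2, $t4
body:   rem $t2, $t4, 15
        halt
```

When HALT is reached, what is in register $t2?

2

li $t4, 32 → $t4=32
li $t6, 19 → $t6=19
li $t2, 31 → $t2=31
li $t3, 38 → $t3=38
xor $t2, $t4, 8 → $t2=32^8=40
srl $t4, $t3, 4 → $t4=38>>4=2
cmp $t6, 27  (cmp 19,27)
bne body: taken
rem $t2, $t4, 15 → $t2=2%15=2
halt.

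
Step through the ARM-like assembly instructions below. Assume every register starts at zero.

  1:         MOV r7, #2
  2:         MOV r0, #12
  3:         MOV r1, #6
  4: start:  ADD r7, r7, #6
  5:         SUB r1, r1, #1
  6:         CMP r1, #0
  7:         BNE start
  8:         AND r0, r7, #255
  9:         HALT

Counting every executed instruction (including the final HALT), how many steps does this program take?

r7=2
r0=12
r1=6
r7=2+6=8
r1=6-1=5
CMP r1, #0  (cmp 5,0)
BNE start: taken
r7=8+6=14
r1=5-1=4
CMP r1, #0  (cmp 4,0)
BNE start: taken
r7=14+6=20
r1=4-1=3
CMP r1, #0  (cmp 3,0)
BNE start: taken
r7=20+6=26
r1=3-1=2
CMP r1, #0  (cmp 2,0)
BNE start: taken
r7=26+6=32
r1=2-1=1
CMP r1, #0  (cmp 1,0)
BNE start: taken
r7=32+6=38
r1=1-1=0
CMP r1, #0  (cmp 0,0)
BNE start: not taken
r0=38&255=38
halt.
Total executed instructions: 29.

29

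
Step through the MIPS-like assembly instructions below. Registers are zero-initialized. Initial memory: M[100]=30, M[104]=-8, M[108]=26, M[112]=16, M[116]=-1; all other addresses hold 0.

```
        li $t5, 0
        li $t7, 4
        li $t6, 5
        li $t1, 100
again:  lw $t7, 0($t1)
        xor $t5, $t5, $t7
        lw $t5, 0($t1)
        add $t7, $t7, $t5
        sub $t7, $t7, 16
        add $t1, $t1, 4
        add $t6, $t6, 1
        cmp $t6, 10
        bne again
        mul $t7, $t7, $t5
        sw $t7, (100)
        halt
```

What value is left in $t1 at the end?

120

$t5=0
$t7=4
$t6=5
$t1=100
$t7=M[100]=30
$t5=0^30=30
$t5=M[100]=30
$t7=30+30=60
$t7=60-16=44
$t1=100+4=104
$t6=5+1=6
cmp $t6, 10  (cmp 6,10)
bne again: taken
$t7=M[104]=-8
$t5=30^(-8)=-26
$t5=M[104]=-8
$t7=(-8)+(-8)=-16
$t7=(-16)-16=-32
$t1=104+4=108
$t6=6+1=7
cmp $t6, 10  (cmp 7,10)
bne again: taken
$t7=M[108]=26
$t5=(-8)^26=-30
$t5=M[108]=26
$t7=26+26=52
$t7=52-16=36
$t1=108+4=112
$t6=7+1=8
cmp $t6, 10  (cmp 8,10)
bne again: taken
$t7=M[112]=16
$t5=26^16=10
$t5=M[112]=16
$t7=16+16=32
$t7=32-16=16
$t1=112+4=116
$t6=8+1=9
cmp $t6, 10  (cmp 9,10)
bne again: taken
$t7=M[116]=-1
$t5=16^(-1)=-17
$t5=M[116]=-1
$t7=(-1)+(-1)=-2
$t7=(-2)-16=-18
$t1=116+4=120
$t6=9+1=10
cmp $t6, 10  (cmp 10,10)
bne again: not taken
$t7=(-18)*(-1)=18
sw $t7, (100) → M[100]=18
halt.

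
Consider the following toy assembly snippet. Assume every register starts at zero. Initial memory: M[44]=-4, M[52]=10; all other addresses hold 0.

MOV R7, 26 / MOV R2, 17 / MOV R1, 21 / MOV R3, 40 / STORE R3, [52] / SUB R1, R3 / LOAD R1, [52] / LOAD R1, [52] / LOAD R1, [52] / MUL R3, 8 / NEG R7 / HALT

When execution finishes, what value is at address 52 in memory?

40

after MOV R7, 26: R7=26
after MOV R2, 17: R2=17
after MOV R1, 21: R1=21
after MOV R3, 40: R3=40
STORE R3, [52] → M[52]=40
after SUB R1, R3: R1=21-40=-19
after LOAD R1, [52]: R1=M[52]=40
after LOAD R1, [52]: R1=M[52]=40
after LOAD R1, [52]: R1=M[52]=40
after MUL R3, 8: R3=40*8=320
after NEG R7: R7=-(26)=-26
halt.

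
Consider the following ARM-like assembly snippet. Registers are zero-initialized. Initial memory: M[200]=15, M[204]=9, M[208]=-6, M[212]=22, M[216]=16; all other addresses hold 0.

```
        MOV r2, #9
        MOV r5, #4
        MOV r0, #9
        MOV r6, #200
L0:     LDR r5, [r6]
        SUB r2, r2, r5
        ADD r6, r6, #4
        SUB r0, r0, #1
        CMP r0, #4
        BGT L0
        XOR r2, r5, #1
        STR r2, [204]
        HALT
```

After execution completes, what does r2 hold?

17

r2=9
r5=4
r0=9
r6=200
r5=M[200]=15
r2=9-15=-6
r6=200+4=204
r0=9-1=8
CMP r0, #4  (cmp 8,4)
BGT L0: taken
r5=M[204]=9
r2=(-6)-9=-15
r6=204+4=208
r0=8-1=7
CMP r0, #4  (cmp 7,4)
BGT L0: taken
r5=M[208]=-6
r2=(-15)-(-6)=-9
r6=208+4=212
r0=7-1=6
CMP r0, #4  (cmp 6,4)
BGT L0: taken
r5=M[212]=22
r2=(-9)-22=-31
r6=212+4=216
r0=6-1=5
CMP r0, #4  (cmp 5,4)
BGT L0: taken
r5=M[216]=16
r2=(-31)-16=-47
r6=216+4=220
r0=5-1=4
CMP r0, #4  (cmp 4,4)
BGT L0: not taken
r2=16^1=17
STR r2, [204] → M[204]=17
halt.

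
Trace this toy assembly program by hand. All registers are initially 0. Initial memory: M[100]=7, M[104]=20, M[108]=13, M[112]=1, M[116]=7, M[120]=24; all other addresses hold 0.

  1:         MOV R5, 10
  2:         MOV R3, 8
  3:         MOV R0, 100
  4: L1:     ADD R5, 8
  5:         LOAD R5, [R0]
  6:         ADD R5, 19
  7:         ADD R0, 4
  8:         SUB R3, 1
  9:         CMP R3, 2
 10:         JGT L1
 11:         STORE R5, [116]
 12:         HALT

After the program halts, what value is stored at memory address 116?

43

R5=10
R3=8
R0=100
R5=10+8=18
R5=M[100]=7
R5=7+19=26
R0=100+4=104
R3=8-1=7
CMP R3, 2  (cmp 7,2)
JGT L1: taken
R5=26+8=34
R5=M[104]=20
R5=20+19=39
R0=104+4=108
R3=7-1=6
CMP R3, 2  (cmp 6,2)
JGT L1: taken
R5=39+8=47
R5=M[108]=13
R5=13+19=32
R0=108+4=112
R3=6-1=5
CMP R3, 2  (cmp 5,2)
JGT L1: taken
R5=32+8=40
R5=M[112]=1
R5=1+19=20
R0=112+4=116
R3=5-1=4
CMP R3, 2  (cmp 4,2)
JGT L1: taken
R5=20+8=28
R5=M[116]=7
R5=7+19=26
R0=116+4=120
R3=4-1=3
CMP R3, 2  (cmp 3,2)
JGT L1: taken
R5=26+8=34
R5=M[120]=24
R5=24+19=43
R0=120+4=124
R3=3-1=2
CMP R3, 2  (cmp 2,2)
JGT L1: not taken
STORE R5, [116] → M[116]=43
halt.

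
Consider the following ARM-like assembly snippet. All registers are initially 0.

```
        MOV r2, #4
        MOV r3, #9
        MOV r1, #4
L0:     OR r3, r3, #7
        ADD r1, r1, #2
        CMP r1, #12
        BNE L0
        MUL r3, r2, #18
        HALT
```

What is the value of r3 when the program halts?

after MOV r2, #4: r2=4
after MOV r3, #9: r3=9
after MOV r1, #4: r1=4
after OR r3, r3, #7: r3=9|7=15
after ADD r1, r1, #2: r1=4+2=6
CMP r1, #12  (cmp 6,12)
BNE L0: taken
after OR r3, r3, #7: r3=15|7=15
after ADD r1, r1, #2: r1=6+2=8
CMP r1, #12  (cmp 8,12)
BNE L0: taken
after OR r3, r3, #7: r3=15|7=15
after ADD r1, r1, #2: r1=8+2=10
CMP r1, #12  (cmp 10,12)
BNE L0: taken
after OR r3, r3, #7: r3=15|7=15
after ADD r1, r1, #2: r1=10+2=12
CMP r1, #12  (cmp 12,12)
BNE L0: not taken
after MUL r3, r2, #18: r3=4*18=72
halt.

72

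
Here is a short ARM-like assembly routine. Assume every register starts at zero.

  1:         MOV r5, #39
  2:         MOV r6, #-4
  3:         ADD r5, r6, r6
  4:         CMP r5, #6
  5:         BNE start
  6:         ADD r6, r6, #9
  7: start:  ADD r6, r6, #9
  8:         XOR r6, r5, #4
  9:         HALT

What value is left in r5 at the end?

MOV r5, #39 → r5=39
MOV r6, #-4 → r6=-4
ADD r5, r6, r6 → r5=(-4)+(-4)=-8
CMP r5, #6  (cmp -8,6)
BNE start: taken
ADD r6, r6, #9 → r6=(-4)+9=5
XOR r6, r5, #4 → r6=(-8)^4=-4
halt.

-8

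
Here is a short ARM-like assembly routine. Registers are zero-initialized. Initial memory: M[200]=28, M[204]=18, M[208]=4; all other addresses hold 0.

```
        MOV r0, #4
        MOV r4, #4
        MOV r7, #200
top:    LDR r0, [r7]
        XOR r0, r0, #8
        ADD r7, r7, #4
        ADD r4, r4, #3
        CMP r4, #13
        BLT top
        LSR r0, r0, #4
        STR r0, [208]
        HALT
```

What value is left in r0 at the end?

r0=4
r4=4
r7=200
r0=M[200]=28
r0=28^8=20
r7=200+4=204
r4=4+3=7
CMP r4, #13  (cmp 7,13)
BLT top: taken
r0=M[204]=18
r0=18^8=26
r7=204+4=208
r4=7+3=10
CMP r4, #13  (cmp 10,13)
BLT top: taken
r0=M[208]=4
r0=4^8=12
r7=208+4=212
r4=10+3=13
CMP r4, #13  (cmp 13,13)
BLT top: not taken
r0=12>>4=0
STR r0, [208] → M[208]=0
halt.

0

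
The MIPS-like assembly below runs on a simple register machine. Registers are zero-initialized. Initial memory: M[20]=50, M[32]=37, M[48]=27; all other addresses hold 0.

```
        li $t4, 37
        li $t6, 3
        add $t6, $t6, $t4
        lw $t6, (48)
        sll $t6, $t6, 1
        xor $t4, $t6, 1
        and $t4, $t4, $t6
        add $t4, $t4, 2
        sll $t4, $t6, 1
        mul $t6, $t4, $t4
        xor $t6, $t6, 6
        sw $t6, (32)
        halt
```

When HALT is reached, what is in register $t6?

11670

after li $t4, 37: $t4=37
after li $t6, 3: $t6=3
after add $t6, $t6, $t4: $t6=3+37=40
after lw $t6, (48): $t6=M[48]=27
after sll $t6, $t6, 1: $t6=27<<1=54
after xor $t4, $t6, 1: $t4=54^1=55
after and $t4, $t4, $t6: $t4=55&54=54
after add $t4, $t4, 2: $t4=54+2=56
after sll $t4, $t6, 1: $t4=54<<1=108
after mul $t6, $t4, $t4: $t6=108*108=11664
after xor $t6, $t6, 6: $t6=11664^6=11670
sw $t6, (32) → M[32]=11670
halt.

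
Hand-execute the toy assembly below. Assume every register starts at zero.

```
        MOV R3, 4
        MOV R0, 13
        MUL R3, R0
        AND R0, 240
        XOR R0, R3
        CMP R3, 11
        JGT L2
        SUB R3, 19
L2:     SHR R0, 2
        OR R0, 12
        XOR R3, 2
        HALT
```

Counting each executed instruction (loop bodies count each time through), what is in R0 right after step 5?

52

MOV R3, 4 → R3=4
MOV R0, 13 → R0=13
MUL R3, R0 → R3=4*13=52
AND R0, 240 → R0=13&240=0
XOR R0, R3 → R0=0^52=52
After step 5: R0 = 52.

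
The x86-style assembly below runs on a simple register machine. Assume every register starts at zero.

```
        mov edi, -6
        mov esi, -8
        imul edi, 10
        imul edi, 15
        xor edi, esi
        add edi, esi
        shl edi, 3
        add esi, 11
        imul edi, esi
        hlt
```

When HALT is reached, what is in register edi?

after mov edi, -6: edi=-6
after mov esi, -8: esi=-8
after imul edi, 10: edi=(-6)*10=-60
after imul edi, 15: edi=(-60)*15=-900
after xor edi, esi: edi=(-900)^(-8)=900
after add edi, esi: edi=900+(-8)=892
after shl edi, 3: edi=892<<3=7136
after add esi, 11: esi=(-8)+11=3
after imul edi, esi: edi=7136*3=21408
halt.

21408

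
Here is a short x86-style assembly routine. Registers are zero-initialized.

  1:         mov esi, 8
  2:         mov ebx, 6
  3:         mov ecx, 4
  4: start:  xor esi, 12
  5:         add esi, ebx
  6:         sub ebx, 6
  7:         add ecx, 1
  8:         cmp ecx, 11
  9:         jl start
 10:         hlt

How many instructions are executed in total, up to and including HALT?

esi=8
ebx=6
ecx=4
esi=8^12=4
esi=4+6=10
ebx=6-6=0
ecx=4+1=5
cmp ecx, 11  (cmp 5,11)
jl start: taken
esi=10^12=6
esi=6+0=6
ebx=0-6=-6
ecx=5+1=6
cmp ecx, 11  (cmp 6,11)
jl start: taken
esi=6^12=10
esi=10+(-6)=4
ebx=(-6)-6=-12
ecx=6+1=7
cmp ecx, 11  (cmp 7,11)
jl start: taken
esi=4^12=8
esi=8+(-12)=-4
ebx=(-12)-6=-18
ecx=7+1=8
cmp ecx, 11  (cmp 8,11)
jl start: taken
esi=(-4)^12=-16
esi=(-16)+(-18)=-34
ebx=(-18)-6=-24
ecx=8+1=9
cmp ecx, 11  (cmp 9,11)
jl start: taken
esi=(-34)^12=-46
esi=(-46)+(-24)=-70
ebx=(-24)-6=-30
ecx=9+1=10
cmp ecx, 11  (cmp 10,11)
jl start: taken
esi=(-70)^12=-74
esi=(-74)+(-30)=-104
ebx=(-30)-6=-36
ecx=10+1=11
cmp ecx, 11  (cmp 11,11)
jl start: not taken
halt.
Total executed instructions: 46.

46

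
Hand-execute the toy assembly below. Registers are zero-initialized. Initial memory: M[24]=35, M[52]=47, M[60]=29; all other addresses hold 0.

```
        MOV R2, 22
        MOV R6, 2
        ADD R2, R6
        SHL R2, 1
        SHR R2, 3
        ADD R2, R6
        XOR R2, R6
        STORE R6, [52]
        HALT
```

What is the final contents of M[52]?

MOV R2, 22 → R2=22
MOV R6, 2 → R6=2
ADD R2, R6 → R2=22+2=24
SHL R2, 1 → R2=24<<1=48
SHR R2, 3 → R2=48>>3=6
ADD R2, R6 → R2=6+2=8
XOR R2, R6 → R2=8^2=10
STORE R6, [52] → M[52]=2
halt.

2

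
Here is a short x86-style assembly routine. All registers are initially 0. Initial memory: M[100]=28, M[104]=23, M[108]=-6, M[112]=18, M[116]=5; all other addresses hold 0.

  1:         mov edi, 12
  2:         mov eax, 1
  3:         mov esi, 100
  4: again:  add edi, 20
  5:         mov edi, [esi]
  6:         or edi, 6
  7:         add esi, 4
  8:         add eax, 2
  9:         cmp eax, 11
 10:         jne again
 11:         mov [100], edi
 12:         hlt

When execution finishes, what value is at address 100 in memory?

after mov edi, 12: edi=12
after mov eax, 1: eax=1
after mov esi, 100: esi=100
after add edi, 20: edi=12+20=32
after mov edi, [esi]: edi=M[100]=28
after or edi, 6: edi=28|6=30
after add esi, 4: esi=100+4=104
after add eax, 2: eax=1+2=3
cmp eax, 11  (cmp 3,11)
jne again: taken
after add edi, 20: edi=30+20=50
after mov edi, [esi]: edi=M[104]=23
after or edi, 6: edi=23|6=23
after add esi, 4: esi=104+4=108
after add eax, 2: eax=3+2=5
cmp eax, 11  (cmp 5,11)
jne again: taken
after add edi, 20: edi=23+20=43
after mov edi, [esi]: edi=M[108]=-6
after or edi, 6: edi=(-6)|6=-2
after add esi, 4: esi=108+4=112
after add eax, 2: eax=5+2=7
cmp eax, 11  (cmp 7,11)
jne again: taken
after add edi, 20: edi=(-2)+20=18
after mov edi, [esi]: edi=M[112]=18
after or edi, 6: edi=18|6=22
after add esi, 4: esi=112+4=116
after add eax, 2: eax=7+2=9
cmp eax, 11  (cmp 9,11)
jne again: taken
after add edi, 20: edi=22+20=42
after mov edi, [esi]: edi=M[116]=5
after or edi, 6: edi=5|6=7
after add esi, 4: esi=116+4=120
after add eax, 2: eax=9+2=11
cmp eax, 11  (cmp 11,11)
jne again: not taken
mov [100], edi → M[100]=7
halt.

7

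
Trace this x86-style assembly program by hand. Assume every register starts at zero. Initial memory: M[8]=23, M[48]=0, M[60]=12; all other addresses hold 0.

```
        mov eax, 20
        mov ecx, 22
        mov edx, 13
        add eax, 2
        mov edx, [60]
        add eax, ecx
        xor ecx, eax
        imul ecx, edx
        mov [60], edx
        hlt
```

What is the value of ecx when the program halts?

696

after mov eax, 20: eax=20
after mov ecx, 22: ecx=22
after mov edx, 13: edx=13
after add eax, 2: eax=20+2=22
after mov edx, [60]: edx=M[60]=12
after add eax, ecx: eax=22+22=44
after xor ecx, eax: ecx=22^44=58
after imul ecx, edx: ecx=58*12=696
mov [60], edx → M[60]=12
halt.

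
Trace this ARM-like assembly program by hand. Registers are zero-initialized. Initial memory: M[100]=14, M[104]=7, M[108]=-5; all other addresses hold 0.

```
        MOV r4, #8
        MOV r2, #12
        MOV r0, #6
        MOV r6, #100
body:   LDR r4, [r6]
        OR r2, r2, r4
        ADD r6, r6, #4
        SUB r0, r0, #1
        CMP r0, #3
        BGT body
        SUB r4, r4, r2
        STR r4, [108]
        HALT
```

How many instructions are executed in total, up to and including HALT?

25

r4=8
r2=12
r0=6
r6=100
r4=M[100]=14
r2=12|14=14
r6=100+4=104
r0=6-1=5
CMP r0, #3  (cmp 5,3)
BGT body: taken
r4=M[104]=7
r2=14|7=15
r6=104+4=108
r0=5-1=4
CMP r0, #3  (cmp 4,3)
BGT body: taken
r4=M[108]=-5
r2=15|(-5)=-1
r6=108+4=112
r0=4-1=3
CMP r0, #3  (cmp 3,3)
BGT body: not taken
r4=(-5)-(-1)=-4
STR r4, [108] → M[108]=-4
halt.
Total executed instructions: 25.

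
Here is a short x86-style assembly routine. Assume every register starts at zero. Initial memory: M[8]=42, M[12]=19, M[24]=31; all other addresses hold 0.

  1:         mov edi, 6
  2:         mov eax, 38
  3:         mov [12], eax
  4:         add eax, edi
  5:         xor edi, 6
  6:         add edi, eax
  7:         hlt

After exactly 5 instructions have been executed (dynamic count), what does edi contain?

0

after mov edi, 6: edi=6
after mov eax, 38: eax=38
mov [12], eax → M[12]=38
after add eax, edi: eax=38+6=44
after xor edi, 6: edi=6^6=0
After step 5: edi = 0.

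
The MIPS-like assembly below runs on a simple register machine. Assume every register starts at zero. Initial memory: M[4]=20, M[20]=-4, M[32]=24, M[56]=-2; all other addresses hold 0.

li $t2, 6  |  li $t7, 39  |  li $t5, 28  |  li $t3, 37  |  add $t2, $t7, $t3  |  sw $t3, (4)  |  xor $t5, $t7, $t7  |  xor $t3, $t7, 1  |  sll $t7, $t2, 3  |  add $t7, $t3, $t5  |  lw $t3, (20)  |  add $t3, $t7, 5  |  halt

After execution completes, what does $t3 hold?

after li $t2, 6: $t2=6
after li $t7, 39: $t7=39
after li $t5, 28: $t5=28
after li $t3, 37: $t3=37
after add $t2, $t7, $t3: $t2=39+37=76
sw $t3, (4) → M[4]=37
after xor $t5, $t7, $t7: $t5=39^39=0
after xor $t3, $t7, 1: $t3=39^1=38
after sll $t7, $t2, 3: $t7=76<<3=608
after add $t7, $t3, $t5: $t7=38+0=38
after lw $t3, (20): $t3=M[20]=-4
after add $t3, $t7, 5: $t3=38+5=43
halt.

43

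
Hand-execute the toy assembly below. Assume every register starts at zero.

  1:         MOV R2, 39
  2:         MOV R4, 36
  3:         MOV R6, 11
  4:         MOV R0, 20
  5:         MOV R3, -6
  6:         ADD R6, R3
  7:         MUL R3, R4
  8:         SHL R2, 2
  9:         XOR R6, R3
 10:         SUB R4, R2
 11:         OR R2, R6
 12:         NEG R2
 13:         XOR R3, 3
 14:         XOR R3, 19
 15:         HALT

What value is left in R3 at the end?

-200

R2=39
R4=36
R6=11
R0=20
R3=-6
R6=11+(-6)=5
R3=(-6)*36=-216
R2=39<<2=156
R6=5^(-216)=-211
R4=36-156=-120
R2=156|(-211)=-67
R2=-(-67)=67
R3=(-216)^3=-213
R3=(-213)^19=-200
halt.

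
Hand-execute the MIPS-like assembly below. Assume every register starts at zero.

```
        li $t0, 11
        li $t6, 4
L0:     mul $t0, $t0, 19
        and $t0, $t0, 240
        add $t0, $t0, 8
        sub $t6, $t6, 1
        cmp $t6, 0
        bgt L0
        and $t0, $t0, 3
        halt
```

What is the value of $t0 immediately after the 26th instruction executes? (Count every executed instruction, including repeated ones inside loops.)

li $t0, 11 → $t0=11
li $t6, 4 → $t6=4
mul $t0, $t0, 19 → $t0=11*19=209
and $t0, $t0, 240 → $t0=209&240=208
add $t0, $t0, 8 → $t0=208+8=216
sub $t6, $t6, 1 → $t6=4-1=3
cmp $t6, 0  (cmp 3,0)
bgt L0: taken
mul $t0, $t0, 19 → $t0=216*19=4104
and $t0, $t0, 240 → $t0=4104&240=0
add $t0, $t0, 8 → $t0=0+8=8
sub $t6, $t6, 1 → $t6=3-1=2
cmp $t6, 0  (cmp 2,0)
bgt L0: taken
mul $t0, $t0, 19 → $t0=8*19=152
and $t0, $t0, 240 → $t0=152&240=144
add $t0, $t0, 8 → $t0=144+8=152
sub $t6, $t6, 1 → $t6=2-1=1
cmp $t6, 0  (cmp 1,0)
bgt L0: taken
mul $t0, $t0, 19 → $t0=152*19=2888
and $t0, $t0, 240 → $t0=2888&240=64
add $t0, $t0, 8 → $t0=64+8=72
sub $t6, $t6, 1 → $t6=1-1=0
cmp $t6, 0  (cmp 0,0)
bgt L0: not taken
After step 26: $t0 = 72.

72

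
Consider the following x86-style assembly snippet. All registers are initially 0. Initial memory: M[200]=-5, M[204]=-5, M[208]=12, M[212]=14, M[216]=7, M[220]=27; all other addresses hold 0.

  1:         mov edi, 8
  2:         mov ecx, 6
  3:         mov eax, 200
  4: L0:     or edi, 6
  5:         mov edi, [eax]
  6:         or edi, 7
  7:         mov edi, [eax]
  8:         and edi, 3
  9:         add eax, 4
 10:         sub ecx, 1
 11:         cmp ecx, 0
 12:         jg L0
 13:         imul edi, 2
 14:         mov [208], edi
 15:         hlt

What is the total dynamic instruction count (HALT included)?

mov edi, 8 → edi=8
mov ecx, 6 → ecx=6
mov eax, 200 → eax=200
or edi, 6 → edi=8|6=14
mov edi, [eax] → edi=M[200]=-5
or edi, 7 → edi=(-5)|7=-1
mov edi, [eax] → edi=M[200]=-5
and edi, 3 → edi=(-5)&3=3
add eax, 4 → eax=200+4=204
sub ecx, 1 → ecx=6-1=5
cmp ecx, 0  (cmp 5,0)
jg L0: taken
or edi, 6 → edi=3|6=7
mov edi, [eax] → edi=M[204]=-5
or edi, 7 → edi=(-5)|7=-1
mov edi, [eax] → edi=M[204]=-5
and edi, 3 → edi=(-5)&3=3
add eax, 4 → eax=204+4=208
sub ecx, 1 → ecx=5-1=4
cmp ecx, 0  (cmp 4,0)
jg L0: taken
or edi, 6 → edi=3|6=7
mov edi, [eax] → edi=M[208]=12
or edi, 7 → edi=12|7=15
mov edi, [eax] → edi=M[208]=12
and edi, 3 → edi=12&3=0
add eax, 4 → eax=208+4=212
sub ecx, 1 → ecx=4-1=3
cmp ecx, 0  (cmp 3,0)
jg L0: taken
or edi, 6 → edi=0|6=6
mov edi, [eax] → edi=M[212]=14
or edi, 7 → edi=14|7=15
mov edi, [eax] → edi=M[212]=14
and edi, 3 → edi=14&3=2
add eax, 4 → eax=212+4=216
sub ecx, 1 → ecx=3-1=2
cmp ecx, 0  (cmp 2,0)
jg L0: taken
or edi, 6 → edi=2|6=6
mov edi, [eax] → edi=M[216]=7
or edi, 7 → edi=7|7=7
mov edi, [eax] → edi=M[216]=7
and edi, 3 → edi=7&3=3
add eax, 4 → eax=216+4=220
sub ecx, 1 → ecx=2-1=1
cmp ecx, 0  (cmp 1,0)
jg L0: taken
or edi, 6 → edi=3|6=7
mov edi, [eax] → edi=M[220]=27
or edi, 7 → edi=27|7=31
mov edi, [eax] → edi=M[220]=27
and edi, 3 → edi=27&3=3
add eax, 4 → eax=220+4=224
sub ecx, 1 → ecx=1-1=0
cmp ecx, 0  (cmp 0,0)
jg L0: not taken
imul edi, 2 → edi=3*2=6
mov [208], edi → M[208]=6
halt.
Total executed instructions: 60.

60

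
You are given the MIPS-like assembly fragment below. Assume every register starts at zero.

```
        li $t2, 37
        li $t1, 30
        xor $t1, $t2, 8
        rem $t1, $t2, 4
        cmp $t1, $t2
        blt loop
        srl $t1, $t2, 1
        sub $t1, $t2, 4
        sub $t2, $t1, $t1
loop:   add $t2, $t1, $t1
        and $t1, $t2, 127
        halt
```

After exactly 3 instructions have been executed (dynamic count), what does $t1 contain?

45

li $t2, 37 → $t2=37
li $t1, 30 → $t1=30
xor $t1, $t2, 8 → $t1=37^8=45
After step 3: $t1 = 45.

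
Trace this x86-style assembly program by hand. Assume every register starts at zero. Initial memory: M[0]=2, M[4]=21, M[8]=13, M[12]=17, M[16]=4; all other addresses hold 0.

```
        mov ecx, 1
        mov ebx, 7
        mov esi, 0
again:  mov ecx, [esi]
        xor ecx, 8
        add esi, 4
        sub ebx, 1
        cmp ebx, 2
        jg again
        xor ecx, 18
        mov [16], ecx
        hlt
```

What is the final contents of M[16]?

30

ecx=1
ebx=7
esi=0
ecx=M[0]=2
ecx=2^8=10
esi=0+4=4
ebx=7-1=6
cmp ebx, 2  (cmp 6,2)
jg again: taken
ecx=M[4]=21
ecx=21^8=29
esi=4+4=8
ebx=6-1=5
cmp ebx, 2  (cmp 5,2)
jg again: taken
ecx=M[8]=13
ecx=13^8=5
esi=8+4=12
ebx=5-1=4
cmp ebx, 2  (cmp 4,2)
jg again: taken
ecx=M[12]=17
ecx=17^8=25
esi=12+4=16
ebx=4-1=3
cmp ebx, 2  (cmp 3,2)
jg again: taken
ecx=M[16]=4
ecx=4^8=12
esi=16+4=20
ebx=3-1=2
cmp ebx, 2  (cmp 2,2)
jg again: not taken
ecx=12^18=30
mov [16], ecx → M[16]=30
halt.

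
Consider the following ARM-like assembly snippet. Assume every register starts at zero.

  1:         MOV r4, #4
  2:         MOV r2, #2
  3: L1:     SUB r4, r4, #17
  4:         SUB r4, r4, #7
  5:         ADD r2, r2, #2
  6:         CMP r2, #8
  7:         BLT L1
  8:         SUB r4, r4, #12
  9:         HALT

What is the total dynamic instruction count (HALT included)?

19

r4=4
r2=2
r4=4-17=-13
r4=(-13)-7=-20
r2=2+2=4
CMP r2, #8  (cmp 4,8)
BLT L1: taken
r4=(-20)-17=-37
r4=(-37)-7=-44
r2=4+2=6
CMP r2, #8  (cmp 6,8)
BLT L1: taken
r4=(-44)-17=-61
r4=(-61)-7=-68
r2=6+2=8
CMP r2, #8  (cmp 8,8)
BLT L1: not taken
r4=(-68)-12=-80
halt.
Total executed instructions: 19.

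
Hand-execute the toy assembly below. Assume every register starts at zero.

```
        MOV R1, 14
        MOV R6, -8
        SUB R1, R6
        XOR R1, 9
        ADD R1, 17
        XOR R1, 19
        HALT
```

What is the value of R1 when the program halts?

35

MOV R1, 14 → R1=14
MOV R6, -8 → R6=-8
SUB R1, R6 → R1=14-(-8)=22
XOR R1, 9 → R1=22^9=31
ADD R1, 17 → R1=31+17=48
XOR R1, 19 → R1=48^19=35
halt.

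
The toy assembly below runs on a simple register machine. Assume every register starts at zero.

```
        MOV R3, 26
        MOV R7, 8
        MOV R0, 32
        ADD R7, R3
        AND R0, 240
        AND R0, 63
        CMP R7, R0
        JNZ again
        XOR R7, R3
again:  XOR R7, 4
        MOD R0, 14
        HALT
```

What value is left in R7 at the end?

MOV R3, 26 → R3=26
MOV R7, 8 → R7=8
MOV R0, 32 → R0=32
ADD R7, R3 → R7=8+26=34
AND R0, 240 → R0=32&240=32
AND R0, 63 → R0=32&63=32
CMP R7, R0  (cmp 34,32)
JNZ again: taken
XOR R7, 4 → R7=34^4=38
MOD R0, 14 → R0=32%14=4
halt.

38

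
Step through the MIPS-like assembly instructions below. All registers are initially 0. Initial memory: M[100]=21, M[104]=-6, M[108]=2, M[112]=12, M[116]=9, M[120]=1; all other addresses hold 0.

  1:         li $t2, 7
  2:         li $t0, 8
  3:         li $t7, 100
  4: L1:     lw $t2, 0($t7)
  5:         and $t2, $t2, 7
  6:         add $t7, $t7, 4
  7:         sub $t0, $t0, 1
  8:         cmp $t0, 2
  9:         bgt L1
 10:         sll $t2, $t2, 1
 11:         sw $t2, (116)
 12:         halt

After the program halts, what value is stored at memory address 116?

2

$t2=7
$t0=8
$t7=100
$t2=M[100]=21
$t2=21&7=5
$t7=100+4=104
$t0=8-1=7
cmp $t0, 2  (cmp 7,2)
bgt L1: taken
$t2=M[104]=-6
$t2=(-6)&7=2
$t7=104+4=108
$t0=7-1=6
cmp $t0, 2  (cmp 6,2)
bgt L1: taken
$t2=M[108]=2
$t2=2&7=2
$t7=108+4=112
$t0=6-1=5
cmp $t0, 2  (cmp 5,2)
bgt L1: taken
$t2=M[112]=12
$t2=12&7=4
$t7=112+4=116
$t0=5-1=4
cmp $t0, 2  (cmp 4,2)
bgt L1: taken
$t2=M[116]=9
$t2=9&7=1
$t7=116+4=120
$t0=4-1=3
cmp $t0, 2  (cmp 3,2)
bgt L1: taken
$t2=M[120]=1
$t2=1&7=1
$t7=120+4=124
$t0=3-1=2
cmp $t0, 2  (cmp 2,2)
bgt L1: not taken
$t2=1<<1=2
sw $t2, (116) → M[116]=2
halt.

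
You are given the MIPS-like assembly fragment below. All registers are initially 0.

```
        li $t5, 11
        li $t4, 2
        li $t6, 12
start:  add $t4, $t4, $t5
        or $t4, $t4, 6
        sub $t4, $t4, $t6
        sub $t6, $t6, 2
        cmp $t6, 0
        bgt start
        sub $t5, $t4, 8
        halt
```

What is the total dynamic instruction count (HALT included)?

41

li $t5, 11 → $t5=11
li $t4, 2 → $t4=2
li $t6, 12 → $t6=12
add $t4, $t4, $t5 → $t4=2+11=13
or $t4, $t4, 6 → $t4=13|6=15
sub $t4, $t4, $t6 → $t4=15-12=3
sub $t6, $t6, 2 → $t6=12-2=10
cmp $t6, 0  (cmp 10,0)
bgt start: taken
add $t4, $t4, $t5 → $t4=3+11=14
or $t4, $t4, 6 → $t4=14|6=14
sub $t4, $t4, $t6 → $t4=14-10=4
sub $t6, $t6, 2 → $t6=10-2=8
cmp $t6, 0  (cmp 8,0)
bgt start: taken
add $t4, $t4, $t5 → $t4=4+11=15
or $t4, $t4, 6 → $t4=15|6=15
sub $t4, $t4, $t6 → $t4=15-8=7
sub $t6, $t6, 2 → $t6=8-2=6
cmp $t6, 0  (cmp 6,0)
bgt start: taken
add $t4, $t4, $t5 → $t4=7+11=18
or $t4, $t4, 6 → $t4=18|6=22
sub $t4, $t4, $t6 → $t4=22-6=16
sub $t6, $t6, 2 → $t6=6-2=4
cmp $t6, 0  (cmp 4,0)
bgt start: taken
add $t4, $t4, $t5 → $t4=16+11=27
or $t4, $t4, 6 → $t4=27|6=31
sub $t4, $t4, $t6 → $t4=31-4=27
sub $t6, $t6, 2 → $t6=4-2=2
cmp $t6, 0  (cmp 2,0)
bgt start: taken
add $t4, $t4, $t5 → $t4=27+11=38
or $t4, $t4, 6 → $t4=38|6=38
sub $t4, $t4, $t6 → $t4=38-2=36
sub $t6, $t6, 2 → $t6=2-2=0
cmp $t6, 0  (cmp 0,0)
bgt start: not taken
sub $t5, $t4, 8 → $t5=36-8=28
halt.
Total executed instructions: 41.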